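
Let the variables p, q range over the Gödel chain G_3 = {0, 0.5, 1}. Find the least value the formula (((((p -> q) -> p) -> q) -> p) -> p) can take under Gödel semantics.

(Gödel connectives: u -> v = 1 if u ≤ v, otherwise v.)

0.50

The minimum is attained at p = 0.5, q = 0:
  (p -> q): 0.5 > 0, so result = 0
  ((p -> q) -> p): 0 ≤ 0.5, so result = 1
  (((p -> q) -> p) -> q): 1 > 0, so result = 0
  ((((p -> q) -> p) -> q) -> p): 0 ≤ 0.5, so result = 1
  (((((p -> q) -> p) -> q) -> p) -> p): 1 > 0.5, so result = 0.5
Checking all 9 assignments confirms none give a value below 0.50.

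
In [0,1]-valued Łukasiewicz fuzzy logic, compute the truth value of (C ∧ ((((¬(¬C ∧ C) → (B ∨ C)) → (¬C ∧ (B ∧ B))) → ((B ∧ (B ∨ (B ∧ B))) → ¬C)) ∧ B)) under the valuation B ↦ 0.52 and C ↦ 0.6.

¬C: Łukasiewicz ¬ gives 1 − 0.6 = 0.4
(¬C ∧ C) = min(0.4, 0.6) = 0.4
¬(¬C ∧ C): Łukasiewicz ¬ gives 1 − 0.4 = 0.6
(B ∨ C) = max(0.52, 0.6) = 0.6
(¬(¬C ∧ C) → (B ∨ C)): min(1, 1 − 0.6 + 0.6) = 1
¬C: Łukasiewicz ¬ gives 1 − 0.6 = 0.4
(B ∧ B) = min(0.52, 0.52) = 0.52
(¬C ∧ (B ∧ B)) = min(0.4, 0.52) = 0.4
((¬(¬C ∧ C) → (B ∨ C)) → (¬C ∧ (B ∧ B))): min(1, 1 − 1 + 0.4) = 0.4
(B ∧ B) = min(0.52, 0.52) = 0.52
(B ∨ (B ∧ B)) = max(0.52, 0.52) = 0.52
(B ∧ (B ∨ (B ∧ B))) = min(0.52, 0.52) = 0.52
¬C: Łukasiewicz ¬ gives 1 − 0.6 = 0.4
((B ∧ (B ∨ (B ∧ B))) → ¬C): min(1, 1 − 0.52 + 0.4) = 0.88
(((¬(¬C ∧ C) → (B ∨ C)) → (¬C ∧ (B ∧ B))) → ((B ∧ (B ∨ (B ∧ B))) → ¬C)): min(1, 1 − 0.4 + 0.88) = 1
((((¬(¬C ∧ C) → (B ∨ C)) → (¬C ∧ (B ∧ B))) → ((B ∧ (B ∨ (B ∧ B))) → ¬C)) ∧ B) = min(1, 0.52) = 0.52
(C ∧ ((((¬(¬C ∧ C) → (B ∨ C)) → (¬C ∧ (B ∧ B))) → ((B ∧ (B ∨ (B ∧ B))) → ¬C)) ∧ B)) = min(0.6, 0.52) = 0.52

0.52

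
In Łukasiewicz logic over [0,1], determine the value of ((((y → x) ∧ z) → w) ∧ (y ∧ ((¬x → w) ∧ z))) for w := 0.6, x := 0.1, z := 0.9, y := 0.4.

0.40

(y → x): min(1, 1 − 0.4 + 0.1) = 0.7
((y → x) ∧ z) = min(0.7, 0.9) = 0.7
(((y → x) ∧ z) → w): min(1, 1 − 0.7 + 0.6) = 0.9
¬x: Łukasiewicz ¬ gives 1 − 0.1 = 0.9
(¬x → w): min(1, 1 − 0.9 + 0.6) = 0.7
((¬x → w) ∧ z) = min(0.7, 0.9) = 0.7
(y ∧ ((¬x → w) ∧ z)) = min(0.4, 0.7) = 0.4
((((y → x) ∧ z) → w) ∧ (y ∧ ((¬x → w) ∧ z))) = min(0.9, 0.4) = 0.4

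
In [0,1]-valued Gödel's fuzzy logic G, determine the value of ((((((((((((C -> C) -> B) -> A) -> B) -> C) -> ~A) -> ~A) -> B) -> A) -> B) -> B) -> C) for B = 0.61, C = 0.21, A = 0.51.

(C -> C): 0.21 ≤ 0.21, so result = 1
((C -> C) -> B): 1 > 0.61, so result = 0.61
(((C -> C) -> B) -> A): 0.61 > 0.51, so result = 0.51
((((C -> C) -> B) -> A) -> B): 0.51 ≤ 0.61, so result = 1
(((((C -> C) -> B) -> A) -> B) -> C): 1 > 0.21, so result = 0.21
~A: Gödel ¬ of 0.51 = 0 (operand ≠ 0)
((((((C -> C) -> B) -> A) -> B) -> C) -> ~A): 0.21 > 0, so result = 0
~A: Gödel ¬ of 0.51 = 0 (operand ≠ 0)
(((((((C -> C) -> B) -> A) -> B) -> C) -> ~A) -> ~A): 0 ≤ 0, so result = 1
((((((((C -> C) -> B) -> A) -> B) -> C) -> ~A) -> ~A) -> B): 1 > 0.61, so result = 0.61
(((((((((C -> C) -> B) -> A) -> B) -> C) -> ~A) -> ~A) -> B) -> A): 0.61 > 0.51, so result = 0.51
((((((((((C -> C) -> B) -> A) -> B) -> C) -> ~A) -> ~A) -> B) -> A) -> B): 0.51 ≤ 0.61, so result = 1
(((((((((((C -> C) -> B) -> A) -> B) -> C) -> ~A) -> ~A) -> B) -> A) -> B) -> B): 1 > 0.61, so result = 0.61
((((((((((((C -> C) -> B) -> A) -> B) -> C) -> ~A) -> ~A) -> B) -> A) -> B) -> B) -> C): 0.61 > 0.21, so result = 0.21

0.21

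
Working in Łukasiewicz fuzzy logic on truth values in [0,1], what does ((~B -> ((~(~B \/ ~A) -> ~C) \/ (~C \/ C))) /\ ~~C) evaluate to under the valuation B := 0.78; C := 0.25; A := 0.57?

0.25

~B: Łukasiewicz ¬ gives 1 − 0.78 = 0.22
~B: Łukasiewicz ¬ gives 1 − 0.78 = 0.22
~A: Łukasiewicz ¬ gives 1 − 0.57 = 0.43
(~B \/ ~A) = max(0.22, 0.43) = 0.43
~(~B \/ ~A): Łukasiewicz ¬ gives 1 − 0.43 = 0.57
~C: Łukasiewicz ¬ gives 1 − 0.25 = 0.75
(~(~B \/ ~A) -> ~C): min(1, 1 − 0.57 + 0.75) = 1
~C: Łukasiewicz ¬ gives 1 − 0.25 = 0.75
(~C \/ C) = max(0.75, 0.25) = 0.75
((~(~B \/ ~A) -> ~C) \/ (~C \/ C)) = max(1, 0.75) = 1
(~B -> ((~(~B \/ ~A) -> ~C) \/ (~C \/ C))): min(1, 1 − 0.22 + 1) = 1
~C: Łukasiewicz ¬ gives 1 − 0.25 = 0.75
~~C: Łukasiewicz ¬ gives 1 − 0.75 = 0.25
((~B -> ((~(~B \/ ~A) -> ~C) \/ (~C \/ C))) /\ ~~C) = min(1, 0.25) = 0.25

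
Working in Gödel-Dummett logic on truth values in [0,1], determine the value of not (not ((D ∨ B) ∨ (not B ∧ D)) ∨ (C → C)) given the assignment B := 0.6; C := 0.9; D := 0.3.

0.00

(D ∨ B) = max(0.3, 0.6) = 0.6
not B: Gödel ¬ of 0.6 = 0 (operand ≠ 0)
(not B ∧ D) = min(0, 0.3) = 0
((D ∨ B) ∨ (not B ∧ D)) = max(0.6, 0) = 0.6
not ((D ∨ B) ∨ (not B ∧ D)): Gödel ¬ of 0.6 = 0 (operand ≠ 0)
(C → C): 0.9 ≤ 0.9, so result = 1
(not ((D ∨ B) ∨ (not B ∧ D)) ∨ (C → C)) = max(0, 1) = 1
not (not ((D ∨ B) ∨ (not B ∧ D)) ∨ (C → C)): Gödel ¬ of 1 = 0 (operand ≠ 0)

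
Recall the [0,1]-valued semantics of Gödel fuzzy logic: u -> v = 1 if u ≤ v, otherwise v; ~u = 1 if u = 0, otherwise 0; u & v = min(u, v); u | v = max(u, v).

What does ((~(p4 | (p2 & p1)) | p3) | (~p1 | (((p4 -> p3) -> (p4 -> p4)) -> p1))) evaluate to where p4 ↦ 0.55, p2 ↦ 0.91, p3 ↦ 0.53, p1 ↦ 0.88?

0.88

(p2 & p1) = min(0.91, 0.88) = 0.88
(p4 | (p2 & p1)) = max(0.55, 0.88) = 0.88
~(p4 | (p2 & p1)): Gödel ¬ of 0.88 = 0 (operand ≠ 0)
(~(p4 | (p2 & p1)) | p3) = max(0, 0.53) = 0.53
~p1: Gödel ¬ of 0.88 = 0 (operand ≠ 0)
(p4 -> p3): 0.55 > 0.53, so result = 0.53
(p4 -> p4): 0.55 ≤ 0.55, so result = 1
((p4 -> p3) -> (p4 -> p4)): 0.53 ≤ 1, so result = 1
(((p4 -> p3) -> (p4 -> p4)) -> p1): 1 > 0.88, so result = 0.88
(~p1 | (((p4 -> p3) -> (p4 -> p4)) -> p1)) = max(0, 0.88) = 0.88
((~(p4 | (p2 & p1)) | p3) | (~p1 | (((p4 -> p3) -> (p4 -> p4)) -> p1))) = max(0.53, 0.88) = 0.88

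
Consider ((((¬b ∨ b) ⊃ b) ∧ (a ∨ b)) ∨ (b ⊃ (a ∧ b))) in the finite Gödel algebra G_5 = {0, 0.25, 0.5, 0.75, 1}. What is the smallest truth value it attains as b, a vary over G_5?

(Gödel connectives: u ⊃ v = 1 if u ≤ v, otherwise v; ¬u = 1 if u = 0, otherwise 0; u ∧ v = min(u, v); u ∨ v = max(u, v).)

The minimum is attained at b = 0.25, a = 0:
  ¬b: Gödel ¬ of 0.25 = 0 (operand ≠ 0)
  (¬b ∨ b) = max(0, 0.25) = 0.25
  ((¬b ∨ b) ⊃ b): 0.25 ≤ 0.25, so result = 1
  (a ∨ b) = max(0, 0.25) = 0.25
  (((¬b ∨ b) ⊃ b) ∧ (a ∨ b)) = min(1, 0.25) = 0.25
  (a ∧ b) = min(0, 0.25) = 0
  (b ⊃ (a ∧ b)): 0.25 > 0, so result = 0
  ((((¬b ∨ b) ⊃ b) ∧ (a ∨ b)) ∨ (b ⊃ (a ∧ b))) = max(0.25, 0) = 0.25
Checking all 25 assignments confirms none give a value below 0.25.

0.25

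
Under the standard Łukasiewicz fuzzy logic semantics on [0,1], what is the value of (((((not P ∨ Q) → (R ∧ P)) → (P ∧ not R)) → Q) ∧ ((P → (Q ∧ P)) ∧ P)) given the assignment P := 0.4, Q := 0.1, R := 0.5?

0.40

not P: Łukasiewicz ¬ gives 1 − 0.4 = 0.6
(not P ∨ Q) = max(0.6, 0.1) = 0.6
(R ∧ P) = min(0.5, 0.4) = 0.4
((not P ∨ Q) → (R ∧ P)): min(1, 1 − 0.6 + 0.4) = 0.8
not R: Łukasiewicz ¬ gives 1 − 0.5 = 0.5
(P ∧ not R) = min(0.4, 0.5) = 0.4
(((not P ∨ Q) → (R ∧ P)) → (P ∧ not R)): min(1, 1 − 0.8 + 0.4) = 0.6
((((not P ∨ Q) → (R ∧ P)) → (P ∧ not R)) → Q): min(1, 1 − 0.6 + 0.1) = 0.5
(Q ∧ P) = min(0.1, 0.4) = 0.1
(P → (Q ∧ P)): min(1, 1 − 0.4 + 0.1) = 0.7
((P → (Q ∧ P)) ∧ P) = min(0.7, 0.4) = 0.4
(((((not P ∨ Q) → (R ∧ P)) → (P ∧ not R)) → Q) ∧ ((P → (Q ∧ P)) ∧ P)) = min(0.5, 0.4) = 0.4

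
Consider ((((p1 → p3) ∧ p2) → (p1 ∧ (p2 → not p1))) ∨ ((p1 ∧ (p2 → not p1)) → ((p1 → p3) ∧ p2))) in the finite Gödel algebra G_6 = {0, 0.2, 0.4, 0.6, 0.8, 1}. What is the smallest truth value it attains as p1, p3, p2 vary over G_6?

Every assignment gives 1. For instance at p1 = 0, p3 = 0, p2 = 0:
  (p1 → p3): 0 ≤ 0, so result = 1
  ((p1 → p3) ∧ p2) = min(1, 0) = 0
  not p1: Gödel ¬ of 0 = 1 (operand is 0)
  (p2 → not p1): 0 ≤ 1, so result = 1
  (p1 ∧ (p2 → not p1)) = min(0, 1) = 0
  (((p1 → p3) ∧ p2) → (p1 ∧ (p2 → not p1))): 0 ≤ 0, so result = 1
  not p1: Gödel ¬ of 0 = 1 (operand is 0)
  (p2 → not p1): 0 ≤ 1, so result = 1
  (p1 ∧ (p2 → not p1)) = min(0, 1) = 0
  (p1 → p3): 0 ≤ 0, so result = 1
  ((p1 → p3) ∧ p2) = min(1, 0) = 0
  ((p1 ∧ (p2 → not p1)) → ((p1 → p3) ∧ p2)): 0 ≤ 0, so result = 1
  ((((p1 → p3) ∧ p2) → (p1 ∧ (p2 → not p1))) ∨ ((p1 ∧ (p2 → not p1)) → ((p1 → p3) ∧ p2))) = max(1, 1) = 1
All 216 assignments give value 1 — the formula is a G_6-tautology.

1.00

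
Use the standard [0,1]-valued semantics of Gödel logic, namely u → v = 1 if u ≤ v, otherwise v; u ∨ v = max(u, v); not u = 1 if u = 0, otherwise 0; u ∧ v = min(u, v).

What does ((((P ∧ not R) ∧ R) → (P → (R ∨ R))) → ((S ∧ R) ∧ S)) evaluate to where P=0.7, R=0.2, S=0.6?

not R: Gödel ¬ of 0.2 = 0 (operand ≠ 0)
(P ∧ not R) = min(0.7, 0) = 0
((P ∧ not R) ∧ R) = min(0, 0.2) = 0
(R ∨ R) = max(0.2, 0.2) = 0.2
(P → (R ∨ R)): 0.7 > 0.2, so result = 0.2
(((P ∧ not R) ∧ R) → (P → (R ∨ R))): 0 ≤ 0.2, so result = 1
(S ∧ R) = min(0.6, 0.2) = 0.2
((S ∧ R) ∧ S) = min(0.2, 0.6) = 0.2
((((P ∧ not R) ∧ R) → (P → (R ∨ R))) → ((S ∧ R) ∧ S)): 1 > 0.2, so result = 0.2

0.20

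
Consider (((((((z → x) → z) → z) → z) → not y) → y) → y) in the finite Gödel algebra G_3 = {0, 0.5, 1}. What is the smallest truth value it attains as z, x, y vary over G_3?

0.50

The minimum is attained at z = 0.5, x = 0, y = 0.5:
  (z → x): 0.5 > 0, so result = 0
  ((z → x) → z): 0 ≤ 0.5, so result = 1
  (((z → x) → z) → z): 1 > 0.5, so result = 0.5
  ((((z → x) → z) → z) → z): 0.5 ≤ 0.5, so result = 1
  not y: Gödel ¬ of 0.5 = 0 (operand ≠ 0)
  (((((z → x) → z) → z) → z) → not y): 1 > 0, so result = 0
  ((((((z → x) → z) → z) → z) → not y) → y): 0 ≤ 0.5, so result = 1
  (((((((z → x) → z) → z) → z) → not y) → y) → y): 1 > 0.5, so result = 0.5
Checking all 27 assignments confirms none give a value below 0.50.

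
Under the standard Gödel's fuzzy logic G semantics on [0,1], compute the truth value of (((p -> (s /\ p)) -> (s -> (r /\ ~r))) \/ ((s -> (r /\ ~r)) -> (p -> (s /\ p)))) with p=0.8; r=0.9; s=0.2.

(s /\ p) = min(0.2, 0.8) = 0.2
(p -> (s /\ p)): 0.8 > 0.2, so result = 0.2
~r: Gödel ¬ of 0.9 = 0 (operand ≠ 0)
(r /\ ~r) = min(0.9, 0) = 0
(s -> (r /\ ~r)): 0.2 > 0, so result = 0
((p -> (s /\ p)) -> (s -> (r /\ ~r))): 0.2 > 0, so result = 0
~r: Gödel ¬ of 0.9 = 0 (operand ≠ 0)
(r /\ ~r) = min(0.9, 0) = 0
(s -> (r /\ ~r)): 0.2 > 0, so result = 0
(s /\ p) = min(0.2, 0.8) = 0.2
(p -> (s /\ p)): 0.8 > 0.2, so result = 0.2
((s -> (r /\ ~r)) -> (p -> (s /\ p))): 0 ≤ 0.2, so result = 1
(((p -> (s /\ p)) -> (s -> (r /\ ~r))) \/ ((s -> (r /\ ~r)) -> (p -> (s /\ p)))) = max(0, 1) = 1

1.00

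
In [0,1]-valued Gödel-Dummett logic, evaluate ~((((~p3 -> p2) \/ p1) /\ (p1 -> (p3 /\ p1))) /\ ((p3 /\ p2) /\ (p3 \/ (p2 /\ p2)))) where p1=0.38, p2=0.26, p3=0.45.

0.00

~p3: Gödel ¬ of 0.45 = 0 (operand ≠ 0)
(~p3 -> p2): 0 ≤ 0.26, so result = 1
((~p3 -> p2) \/ p1) = max(1, 0.38) = 1
(p3 /\ p1) = min(0.45, 0.38) = 0.38
(p1 -> (p3 /\ p1)): 0.38 ≤ 0.38, so result = 1
(((~p3 -> p2) \/ p1) /\ (p1 -> (p3 /\ p1))) = min(1, 1) = 1
(p3 /\ p2) = min(0.45, 0.26) = 0.26
(p2 /\ p2) = min(0.26, 0.26) = 0.26
(p3 \/ (p2 /\ p2)) = max(0.45, 0.26) = 0.45
((p3 /\ p2) /\ (p3 \/ (p2 /\ p2))) = min(0.26, 0.45) = 0.26
((((~p3 -> p2) \/ p1) /\ (p1 -> (p3 /\ p1))) /\ ((p3 /\ p2) /\ (p3 \/ (p2 /\ p2)))) = min(1, 0.26) = 0.26
~((((~p3 -> p2) \/ p1) /\ (p1 -> (p3 /\ p1))) /\ ((p3 /\ p2) /\ (p3 \/ (p2 /\ p2)))): Gödel ¬ of 0.26 = 0 (operand ≠ 0)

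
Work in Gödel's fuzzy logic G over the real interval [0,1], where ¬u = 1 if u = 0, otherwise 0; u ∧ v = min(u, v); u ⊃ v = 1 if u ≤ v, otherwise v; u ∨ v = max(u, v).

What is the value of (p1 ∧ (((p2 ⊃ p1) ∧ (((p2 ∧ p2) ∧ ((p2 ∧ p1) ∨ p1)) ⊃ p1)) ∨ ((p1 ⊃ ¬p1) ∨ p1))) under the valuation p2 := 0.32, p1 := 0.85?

0.85

(p2 ⊃ p1): 0.32 ≤ 0.85, so result = 1
(p2 ∧ p2) = min(0.32, 0.32) = 0.32
(p2 ∧ p1) = min(0.32, 0.85) = 0.32
((p2 ∧ p1) ∨ p1) = max(0.32, 0.85) = 0.85
((p2 ∧ p2) ∧ ((p2 ∧ p1) ∨ p1)) = min(0.32, 0.85) = 0.32
(((p2 ∧ p2) ∧ ((p2 ∧ p1) ∨ p1)) ⊃ p1): 0.32 ≤ 0.85, so result = 1
((p2 ⊃ p1) ∧ (((p2 ∧ p2) ∧ ((p2 ∧ p1) ∨ p1)) ⊃ p1)) = min(1, 1) = 1
¬p1: Gödel ¬ of 0.85 = 0 (operand ≠ 0)
(p1 ⊃ ¬p1): 0.85 > 0, so result = 0
((p1 ⊃ ¬p1) ∨ p1) = max(0, 0.85) = 0.85
(((p2 ⊃ p1) ∧ (((p2 ∧ p2) ∧ ((p2 ∧ p1) ∨ p1)) ⊃ p1)) ∨ ((p1 ⊃ ¬p1) ∨ p1)) = max(1, 0.85) = 1
(p1 ∧ (((p2 ⊃ p1) ∧ (((p2 ∧ p2) ∧ ((p2 ∧ p1) ∨ p1)) ⊃ p1)) ∨ ((p1 ⊃ ¬p1) ∨ p1))) = min(0.85, 1) = 0.85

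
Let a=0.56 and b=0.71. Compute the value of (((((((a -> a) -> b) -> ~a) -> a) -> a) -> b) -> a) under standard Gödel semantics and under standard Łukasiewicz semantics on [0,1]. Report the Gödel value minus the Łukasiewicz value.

Gödel evaluation:
  (a -> a): 0.56 ≤ 0.56, so result = 1
  ((a -> a) -> b): 1 > 0.71, so result = 0.71
  ~a: Gödel ¬ of 0.56 = 0 (operand ≠ 0)
  (((a -> a) -> b) -> ~a): 0.71 > 0, so result = 0
  ((((a -> a) -> b) -> ~a) -> a): 0 ≤ 0.56, so result = 1
  (((((a -> a) -> b) -> ~a) -> a) -> a): 1 > 0.56, so result = 0.56
  ((((((a -> a) -> b) -> ~a) -> a) -> a) -> b): 0.56 ≤ 0.71, so result = 1
  (((((((a -> a) -> b) -> ~a) -> a) -> a) -> b) -> a): 1 > 0.56, so result = 0.56
  Gödel value = 0.56
Łukasiewicz evaluation:
  (a -> a): min(1, 1 − 0.56 + 0.56) = 1
  ((a -> a) -> b): min(1, 1 − 1 + 0.71) = 0.71
  ~a: Łukasiewicz ¬ gives 1 − 0.56 = 0.44
  (((a -> a) -> b) -> ~a): min(1, 1 − 0.71 + 0.44) = 0.73
  ((((a -> a) -> b) -> ~a) -> a): min(1, 1 − 0.73 + 0.56) = 0.83
  (((((a -> a) -> b) -> ~a) -> a) -> a): min(1, 1 − 0.83 + 0.56) = 0.73
  ((((((a -> a) -> b) -> ~a) -> a) -> a) -> b): min(1, 1 − 0.73 + 0.71) = 0.98
  (((((((a -> a) -> b) -> ~a) -> a) -> a) -> b) -> a): min(1, 1 − 0.98 + 0.56) = 0.58
  Łukasiewicz value = 0.58
Difference: 0.56 − 0.58 = -0.02

-0.02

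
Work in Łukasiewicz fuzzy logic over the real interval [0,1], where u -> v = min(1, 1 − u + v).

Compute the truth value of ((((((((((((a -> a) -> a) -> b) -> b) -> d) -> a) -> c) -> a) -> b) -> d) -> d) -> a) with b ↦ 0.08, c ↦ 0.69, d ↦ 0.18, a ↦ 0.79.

1.00

(a -> a): min(1, 1 − 0.79 + 0.79) = 1
((a -> a) -> a): min(1, 1 − 1 + 0.79) = 0.79
(((a -> a) -> a) -> b): min(1, 1 − 0.79 + 0.08) = 0.29
((((a -> a) -> a) -> b) -> b): min(1, 1 − 0.29 + 0.08) = 0.79
(((((a -> a) -> a) -> b) -> b) -> d): min(1, 1 − 0.79 + 0.18) = 0.39
((((((a -> a) -> a) -> b) -> b) -> d) -> a): min(1, 1 − 0.39 + 0.79) = 1
(((((((a -> a) -> a) -> b) -> b) -> d) -> a) -> c): min(1, 1 − 1 + 0.69) = 0.69
((((((((a -> a) -> a) -> b) -> b) -> d) -> a) -> c) -> a): min(1, 1 − 0.69 + 0.79) = 1
(((((((((a -> a) -> a) -> b) -> b) -> d) -> a) -> c) -> a) -> b): min(1, 1 − 1 + 0.08) = 0.08
((((((((((a -> a) -> a) -> b) -> b) -> d) -> a) -> c) -> a) -> b) -> d): min(1, 1 − 0.08 + 0.18) = 1
(((((((((((a -> a) -> a) -> b) -> b) -> d) -> a) -> c) -> a) -> b) -> d) -> d): min(1, 1 − 1 + 0.18) = 0.18
((((((((((((a -> a) -> a) -> b) -> b) -> d) -> a) -> c) -> a) -> b) -> d) -> d) -> a): min(1, 1 − 0.18 + 0.79) = 1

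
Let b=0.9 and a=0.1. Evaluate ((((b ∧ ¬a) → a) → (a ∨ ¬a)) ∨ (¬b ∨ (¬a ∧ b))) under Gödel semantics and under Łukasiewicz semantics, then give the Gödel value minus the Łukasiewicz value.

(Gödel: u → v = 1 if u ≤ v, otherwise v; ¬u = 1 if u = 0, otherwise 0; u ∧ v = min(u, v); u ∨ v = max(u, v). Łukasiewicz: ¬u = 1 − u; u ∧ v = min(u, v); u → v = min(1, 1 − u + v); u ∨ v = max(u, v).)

Gödel evaluation:
  ¬a: Gödel ¬ of 0.1 = 0 (operand ≠ 0)
  (b ∧ ¬a) = min(0.9, 0) = 0
  ((b ∧ ¬a) → a): 0 ≤ 0.1, so result = 1
  ¬a: Gödel ¬ of 0.1 = 0 (operand ≠ 0)
  (a ∨ ¬a) = max(0.1, 0) = 0.1
  (((b ∧ ¬a) → a) → (a ∨ ¬a)): 1 > 0.1, so result = 0.1
  ¬b: Gödel ¬ of 0.9 = 0 (operand ≠ 0)
  ¬a: Gödel ¬ of 0.1 = 0 (operand ≠ 0)
  (¬a ∧ b) = min(0, 0.9) = 0
  (¬b ∨ (¬a ∧ b)) = max(0, 0) = 0
  ((((b ∧ ¬a) → a) → (a ∨ ¬a)) ∨ (¬b ∨ (¬a ∧ b))) = max(0.1, 0) = 0.1
  Gödel value = 0.1
Łukasiewicz evaluation:
  ¬a: Łukasiewicz ¬ gives 1 − 0.1 = 0.9
  (b ∧ ¬a) = min(0.9, 0.9) = 0.9
  ((b ∧ ¬a) → a): min(1, 1 − 0.9 + 0.1) = 0.2
  ¬a: Łukasiewicz ¬ gives 1 − 0.1 = 0.9
  (a ∨ ¬a) = max(0.1, 0.9) = 0.9
  (((b ∧ ¬a) → a) → (a ∨ ¬a)): min(1, 1 − 0.2 + 0.9) = 1
  ¬b: Łukasiewicz ¬ gives 1 − 0.9 = 0.1
  ¬a: Łukasiewicz ¬ gives 1 − 0.1 = 0.9
  (¬a ∧ b) = min(0.9, 0.9) = 0.9
  (¬b ∨ (¬a ∧ b)) = max(0.1, 0.9) = 0.9
  ((((b ∧ ¬a) → a) → (a ∨ ¬a)) ∨ (¬b ∨ (¬a ∧ b))) = max(1, 0.9) = 1
  Łukasiewicz value = 1
Difference: 0.1 − 1 = -0.90

-0.90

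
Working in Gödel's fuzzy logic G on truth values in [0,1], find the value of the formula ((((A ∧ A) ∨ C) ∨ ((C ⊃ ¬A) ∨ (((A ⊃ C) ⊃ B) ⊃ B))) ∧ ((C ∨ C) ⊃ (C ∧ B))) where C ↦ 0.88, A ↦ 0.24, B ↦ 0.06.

0.06

(A ∧ A) = min(0.24, 0.24) = 0.24
((A ∧ A) ∨ C) = max(0.24, 0.88) = 0.88
¬A: Gödel ¬ of 0.24 = 0 (operand ≠ 0)
(C ⊃ ¬A): 0.88 > 0, so result = 0
(A ⊃ C): 0.24 ≤ 0.88, so result = 1
((A ⊃ C) ⊃ B): 1 > 0.06, so result = 0.06
(((A ⊃ C) ⊃ B) ⊃ B): 0.06 ≤ 0.06, so result = 1
((C ⊃ ¬A) ∨ (((A ⊃ C) ⊃ B) ⊃ B)) = max(0, 1) = 1
(((A ∧ A) ∨ C) ∨ ((C ⊃ ¬A) ∨ (((A ⊃ C) ⊃ B) ⊃ B))) = max(0.88, 1) = 1
(C ∨ C) = max(0.88, 0.88) = 0.88
(C ∧ B) = min(0.88, 0.06) = 0.06
((C ∨ C) ⊃ (C ∧ B)): 0.88 > 0.06, so result = 0.06
((((A ∧ A) ∨ C) ∨ ((C ⊃ ¬A) ∨ (((A ⊃ C) ⊃ B) ⊃ B))) ∧ ((C ∨ C) ⊃ (C ∧ B))) = min(1, 0.06) = 0.06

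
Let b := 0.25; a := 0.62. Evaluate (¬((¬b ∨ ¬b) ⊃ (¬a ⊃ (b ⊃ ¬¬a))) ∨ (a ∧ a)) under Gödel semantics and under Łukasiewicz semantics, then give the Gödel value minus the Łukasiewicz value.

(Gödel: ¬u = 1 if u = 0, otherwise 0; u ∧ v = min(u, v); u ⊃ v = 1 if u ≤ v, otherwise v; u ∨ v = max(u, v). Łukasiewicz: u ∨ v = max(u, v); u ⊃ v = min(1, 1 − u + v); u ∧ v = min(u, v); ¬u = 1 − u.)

0.00

Gödel evaluation:
  ¬b: Gödel ¬ of 0.25 = 0 (operand ≠ 0)
  ¬b: Gödel ¬ of 0.25 = 0 (operand ≠ 0)
  (¬b ∨ ¬b) = max(0, 0) = 0
  ¬a: Gödel ¬ of 0.62 = 0 (operand ≠ 0)
  ¬a: Gödel ¬ of 0.62 = 0 (operand ≠ 0)
  ¬¬a: Gödel ¬ of 0 = 1 (operand is 0)
  (b ⊃ ¬¬a): 0.25 ≤ 1, so result = 1
  (¬a ⊃ (b ⊃ ¬¬a)): 0 ≤ 1, so result = 1
  ((¬b ∨ ¬b) ⊃ (¬a ⊃ (b ⊃ ¬¬a))): 0 ≤ 1, so result = 1
  ¬((¬b ∨ ¬b) ⊃ (¬a ⊃ (b ⊃ ¬¬a))): Gödel ¬ of 1 = 0 (operand ≠ 0)
  (a ∧ a) = min(0.62, 0.62) = 0.62
  (¬((¬b ∨ ¬b) ⊃ (¬a ⊃ (b ⊃ ¬¬a))) ∨ (a ∧ a)) = max(0, 0.62) = 0.62
  Gödel value = 0.62
Łukasiewicz evaluation:
  ¬b: Łukasiewicz ¬ gives 1 − 0.25 = 0.75
  ¬b: Łukasiewicz ¬ gives 1 − 0.25 = 0.75
  (¬b ∨ ¬b) = max(0.75, 0.75) = 0.75
  ¬a: Łukasiewicz ¬ gives 1 − 0.62 = 0.38
  ¬a: Łukasiewicz ¬ gives 1 − 0.62 = 0.38
  ¬¬a: Łukasiewicz ¬ gives 1 − 0.38 = 0.62
  (b ⊃ ¬¬a): min(1, 1 − 0.25 + 0.62) = 1
  (¬a ⊃ (b ⊃ ¬¬a)): min(1, 1 − 0.38 + 1) = 1
  ((¬b ∨ ¬b) ⊃ (¬a ⊃ (b ⊃ ¬¬a))): min(1, 1 − 0.75 + 1) = 1
  ¬((¬b ∨ ¬b) ⊃ (¬a ⊃ (b ⊃ ¬¬a))): Łukasiewicz ¬ gives 1 − 1 = 0
  (a ∧ a) = min(0.62, 0.62) = 0.62
  (¬((¬b ∨ ¬b) ⊃ (¬a ⊃ (b ⊃ ¬¬a))) ∨ (a ∧ a)) = max(0, 0.62) = 0.62
  Łukasiewicz value = 0.62
Difference: 0.62 − 0.62 = 0.00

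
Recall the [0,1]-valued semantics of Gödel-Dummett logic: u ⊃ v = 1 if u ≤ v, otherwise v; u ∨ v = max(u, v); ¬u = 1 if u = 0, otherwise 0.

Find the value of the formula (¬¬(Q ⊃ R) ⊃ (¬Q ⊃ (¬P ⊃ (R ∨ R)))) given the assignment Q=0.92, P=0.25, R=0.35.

(Q ⊃ R): 0.92 > 0.35, so result = 0.35
¬(Q ⊃ R): Gödel ¬ of 0.35 = 0 (operand ≠ 0)
¬¬(Q ⊃ R): Gödel ¬ of 0 = 1 (operand is 0)
¬Q: Gödel ¬ of 0.92 = 0 (operand ≠ 0)
¬P: Gödel ¬ of 0.25 = 0 (operand ≠ 0)
(R ∨ R) = max(0.35, 0.35) = 0.35
(¬P ⊃ (R ∨ R)): 0 ≤ 0.35, so result = 1
(¬Q ⊃ (¬P ⊃ (R ∨ R))): 0 ≤ 1, so result = 1
(¬¬(Q ⊃ R) ⊃ (¬Q ⊃ (¬P ⊃ (R ∨ R)))): 1 ≤ 1, so result = 1

1.00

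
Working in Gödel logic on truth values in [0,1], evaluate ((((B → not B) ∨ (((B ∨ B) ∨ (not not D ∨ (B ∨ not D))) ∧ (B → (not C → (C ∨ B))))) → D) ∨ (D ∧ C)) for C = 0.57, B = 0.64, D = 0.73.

not B: Gödel ¬ of 0.64 = 0 (operand ≠ 0)
(B → not B): 0.64 > 0, so result = 0
(B ∨ B) = max(0.64, 0.64) = 0.64
not D: Gödel ¬ of 0.73 = 0 (operand ≠ 0)
not not D: Gödel ¬ of 0 = 1 (operand is 0)
not D: Gödel ¬ of 0.73 = 0 (operand ≠ 0)
(B ∨ not D) = max(0.64, 0) = 0.64
(not not D ∨ (B ∨ not D)) = max(1, 0.64) = 1
((B ∨ B) ∨ (not not D ∨ (B ∨ not D))) = max(0.64, 1) = 1
not C: Gödel ¬ of 0.57 = 0 (operand ≠ 0)
(C ∨ B) = max(0.57, 0.64) = 0.64
(not C → (C ∨ B)): 0 ≤ 0.64, so result = 1
(B → (not C → (C ∨ B))): 0.64 ≤ 1, so result = 1
(((B ∨ B) ∨ (not not D ∨ (B ∨ not D))) ∧ (B → (not C → (C ∨ B)))) = min(1, 1) = 1
((B → not B) ∨ (((B ∨ B) ∨ (not not D ∨ (B ∨ not D))) ∧ (B → (not C → (C ∨ B))))) = max(0, 1) = 1
(((B → not B) ∨ (((B ∨ B) ∨ (not not D ∨ (B ∨ not D))) ∧ (B → (not C → (C ∨ B))))) → D): 1 > 0.73, so result = 0.73
(D ∧ C) = min(0.73, 0.57) = 0.57
((((B → not B) ∨ (((B ∨ B) ∨ (not not D ∨ (B ∨ not D))) ∧ (B → (not C → (C ∨ B))))) → D) ∨ (D ∧ C)) = max(0.73, 0.57) = 0.73

0.73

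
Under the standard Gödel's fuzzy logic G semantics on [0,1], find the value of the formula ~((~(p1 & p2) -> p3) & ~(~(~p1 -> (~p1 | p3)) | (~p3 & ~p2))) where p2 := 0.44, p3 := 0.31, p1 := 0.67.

(p1 & p2) = min(0.67, 0.44) = 0.44
~(p1 & p2): Gödel ¬ of 0.44 = 0 (operand ≠ 0)
(~(p1 & p2) -> p3): 0 ≤ 0.31, so result = 1
~p1: Gödel ¬ of 0.67 = 0 (operand ≠ 0)
~p1: Gödel ¬ of 0.67 = 0 (operand ≠ 0)
(~p1 | p3) = max(0, 0.31) = 0.31
(~p1 -> (~p1 | p3)): 0 ≤ 0.31, so result = 1
~(~p1 -> (~p1 | p3)): Gödel ¬ of 1 = 0 (operand ≠ 0)
~p3: Gödel ¬ of 0.31 = 0 (operand ≠ 0)
~p2: Gödel ¬ of 0.44 = 0 (operand ≠ 0)
(~p3 & ~p2) = min(0, 0) = 0
(~(~p1 -> (~p1 | p3)) | (~p3 & ~p2)) = max(0, 0) = 0
~(~(~p1 -> (~p1 | p3)) | (~p3 & ~p2)): Gödel ¬ of 0 = 1 (operand is 0)
((~(p1 & p2) -> p3) & ~(~(~p1 -> (~p1 | p3)) | (~p3 & ~p2))) = min(1, 1) = 1
~((~(p1 & p2) -> p3) & ~(~(~p1 -> (~p1 | p3)) | (~p3 & ~p2))): Gödel ¬ of 1 = 0 (operand ≠ 0)

0.00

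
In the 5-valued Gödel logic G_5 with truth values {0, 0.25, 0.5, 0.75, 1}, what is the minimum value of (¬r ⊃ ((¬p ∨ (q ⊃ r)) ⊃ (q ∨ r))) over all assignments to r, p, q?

0.00

The minimum is attained at r = 0, p = 0, q = 0:
  ¬r: Gödel ¬ of 0 = 1 (operand is 0)
  ¬p: Gödel ¬ of 0 = 1 (operand is 0)
  (q ⊃ r): 0 ≤ 0, so result = 1
  (¬p ∨ (q ⊃ r)) = max(1, 1) = 1
  (q ∨ r) = max(0, 0) = 0
  ((¬p ∨ (q ⊃ r)) ⊃ (q ∨ r)): 1 > 0, so result = 0
  (¬r ⊃ ((¬p ∨ (q ⊃ r)) ⊃ (q ∨ r))): 1 > 0, so result = 0
Checking all 125 assignments confirms none give a value below 0.00.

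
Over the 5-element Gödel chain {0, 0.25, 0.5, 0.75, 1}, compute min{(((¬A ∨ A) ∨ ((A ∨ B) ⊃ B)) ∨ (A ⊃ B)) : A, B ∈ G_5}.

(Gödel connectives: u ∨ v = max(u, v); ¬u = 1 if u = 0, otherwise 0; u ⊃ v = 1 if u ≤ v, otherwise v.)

0.25

The minimum is attained at A = 0.25, B = 0:
  ¬A: Gödel ¬ of 0.25 = 0 (operand ≠ 0)
  (¬A ∨ A) = max(0, 0.25) = 0.25
  (A ∨ B) = max(0.25, 0) = 0.25
  ((A ∨ B) ⊃ B): 0.25 > 0, so result = 0
  ((¬A ∨ A) ∨ ((A ∨ B) ⊃ B)) = max(0.25, 0) = 0.25
  (A ⊃ B): 0.25 > 0, so result = 0
  (((¬A ∨ A) ∨ ((A ∨ B) ⊃ B)) ∨ (A ⊃ B)) = max(0.25, 0) = 0.25
Checking all 25 assignments confirms none give a value below 0.25.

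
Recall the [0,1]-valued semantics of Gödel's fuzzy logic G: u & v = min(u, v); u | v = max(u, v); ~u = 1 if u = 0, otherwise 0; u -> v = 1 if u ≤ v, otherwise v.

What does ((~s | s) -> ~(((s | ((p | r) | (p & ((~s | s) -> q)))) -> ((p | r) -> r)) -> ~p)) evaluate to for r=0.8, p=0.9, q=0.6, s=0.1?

~s: Gödel ¬ of 0.1 = 0 (operand ≠ 0)
(~s | s) = max(0, 0.1) = 0.1
(p | r) = max(0.9, 0.8) = 0.9
~s: Gödel ¬ of 0.1 = 0 (operand ≠ 0)
(~s | s) = max(0, 0.1) = 0.1
((~s | s) -> q): 0.1 ≤ 0.6, so result = 1
(p & ((~s | s) -> q)) = min(0.9, 1) = 0.9
((p | r) | (p & ((~s | s) -> q))) = max(0.9, 0.9) = 0.9
(s | ((p | r) | (p & ((~s | s) -> q)))) = max(0.1, 0.9) = 0.9
(p | r) = max(0.9, 0.8) = 0.9
((p | r) -> r): 0.9 > 0.8, so result = 0.8
((s | ((p | r) | (p & ((~s | s) -> q)))) -> ((p | r) -> r)): 0.9 > 0.8, so result = 0.8
~p: Gödel ¬ of 0.9 = 0 (operand ≠ 0)
(((s | ((p | r) | (p & ((~s | s) -> q)))) -> ((p | r) -> r)) -> ~p): 0.8 > 0, so result = 0
~(((s | ((p | r) | (p & ((~s | s) -> q)))) -> ((p | r) -> r)) -> ~p): Gödel ¬ of 0 = 1 (operand is 0)
((~s | s) -> ~(((s | ((p | r) | (p & ((~s | s) -> q)))) -> ((p | r) -> r)) -> ~p)): 0.1 ≤ 1, so result = 1

1.00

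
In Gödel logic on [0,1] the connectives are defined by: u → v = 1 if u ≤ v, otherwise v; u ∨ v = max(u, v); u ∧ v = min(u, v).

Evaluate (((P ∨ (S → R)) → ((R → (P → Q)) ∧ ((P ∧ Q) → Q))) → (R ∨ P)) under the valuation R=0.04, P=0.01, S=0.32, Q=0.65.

0.04

(S → R): 0.32 > 0.04, so result = 0.04
(P ∨ (S → R)) = max(0.01, 0.04) = 0.04
(P → Q): 0.01 ≤ 0.65, so result = 1
(R → (P → Q)): 0.04 ≤ 1, so result = 1
(P ∧ Q) = min(0.01, 0.65) = 0.01
((P ∧ Q) → Q): 0.01 ≤ 0.65, so result = 1
((R → (P → Q)) ∧ ((P ∧ Q) → Q)) = min(1, 1) = 1
((P ∨ (S → R)) → ((R → (P → Q)) ∧ ((P ∧ Q) → Q))): 0.04 ≤ 1, so result = 1
(R ∨ P) = max(0.04, 0.01) = 0.04
(((P ∨ (S → R)) → ((R → (P → Q)) ∧ ((P ∧ Q) → Q))) → (R ∨ P)): 1 > 0.04, so result = 0.04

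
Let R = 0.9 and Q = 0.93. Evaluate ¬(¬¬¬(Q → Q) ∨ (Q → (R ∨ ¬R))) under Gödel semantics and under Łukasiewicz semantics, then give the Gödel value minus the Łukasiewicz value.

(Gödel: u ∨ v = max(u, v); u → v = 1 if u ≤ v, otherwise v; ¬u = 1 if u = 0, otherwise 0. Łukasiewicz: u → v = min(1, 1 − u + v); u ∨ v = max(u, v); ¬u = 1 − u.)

Gödel evaluation:
  (Q → Q): 0.93 ≤ 0.93, so result = 1
  ¬(Q → Q): Gödel ¬ of 1 = 0 (operand ≠ 0)
  ¬¬(Q → Q): Gödel ¬ of 0 = 1 (operand is 0)
  ¬¬¬(Q → Q): Gödel ¬ of 1 = 0 (operand ≠ 0)
  ¬R: Gödel ¬ of 0.9 = 0 (operand ≠ 0)
  (R ∨ ¬R) = max(0.9, 0) = 0.9
  (Q → (R ∨ ¬R)): 0.93 > 0.9, so result = 0.9
  (¬¬¬(Q → Q) ∨ (Q → (R ∨ ¬R))) = max(0, 0.9) = 0.9
  ¬(¬¬¬(Q → Q) ∨ (Q → (R ∨ ¬R))): Gödel ¬ of 0.9 = 0 (operand ≠ 0)
  Gödel value = 0
Łukasiewicz evaluation:
  (Q → Q): min(1, 1 − 0.93 + 0.93) = 1
  ¬(Q → Q): Łukasiewicz ¬ gives 1 − 1 = 0
  ¬¬(Q → Q): Łukasiewicz ¬ gives 1 − 0 = 1
  ¬¬¬(Q → Q): Łukasiewicz ¬ gives 1 − 1 = 0
  ¬R: Łukasiewicz ¬ gives 1 − 0.9 = 0.1
  (R ∨ ¬R) = max(0.9, 0.1) = 0.9
  (Q → (R ∨ ¬R)): min(1, 1 − 0.93 + 0.9) = 0.97
  (¬¬¬(Q → Q) ∨ (Q → (R ∨ ¬R))) = max(0, 0.97) = 0.97
  ¬(¬¬¬(Q → Q) ∨ (Q → (R ∨ ¬R))): Łukasiewicz ¬ gives 1 − 0.97 = 0.03
  Łukasiewicz value = 0.03
Difference: 0 − 0.03 = -0.03

-0.03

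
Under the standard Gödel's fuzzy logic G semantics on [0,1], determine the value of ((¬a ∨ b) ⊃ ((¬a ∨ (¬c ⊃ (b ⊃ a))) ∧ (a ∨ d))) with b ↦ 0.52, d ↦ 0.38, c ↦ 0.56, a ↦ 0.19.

0.38

¬a: Gödel ¬ of 0.19 = 0 (operand ≠ 0)
(¬a ∨ b) = max(0, 0.52) = 0.52
¬a: Gödel ¬ of 0.19 = 0 (operand ≠ 0)
¬c: Gödel ¬ of 0.56 = 0 (operand ≠ 0)
(b ⊃ a): 0.52 > 0.19, so result = 0.19
(¬c ⊃ (b ⊃ a)): 0 ≤ 0.19, so result = 1
(¬a ∨ (¬c ⊃ (b ⊃ a))) = max(0, 1) = 1
(a ∨ d) = max(0.19, 0.38) = 0.38
((¬a ∨ (¬c ⊃ (b ⊃ a))) ∧ (a ∨ d)) = min(1, 0.38) = 0.38
((¬a ∨ b) ⊃ ((¬a ∨ (¬c ⊃ (b ⊃ a))) ∧ (a ∨ d))): 0.52 > 0.38, so result = 0.38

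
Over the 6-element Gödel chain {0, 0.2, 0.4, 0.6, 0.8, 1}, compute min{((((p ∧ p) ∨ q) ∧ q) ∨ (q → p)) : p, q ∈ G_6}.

0.20

The minimum is attained at p = 0, q = 0.2:
  (p ∧ p) = min(0, 0) = 0
  ((p ∧ p) ∨ q) = max(0, 0.2) = 0.2
  (((p ∧ p) ∨ q) ∧ q) = min(0.2, 0.2) = 0.2
  (q → p): 0.2 > 0, so result = 0
  ((((p ∧ p) ∨ q) ∧ q) ∨ (q → p)) = max(0.2, 0) = 0.2
Checking all 36 assignments confirms none give a value below 0.20.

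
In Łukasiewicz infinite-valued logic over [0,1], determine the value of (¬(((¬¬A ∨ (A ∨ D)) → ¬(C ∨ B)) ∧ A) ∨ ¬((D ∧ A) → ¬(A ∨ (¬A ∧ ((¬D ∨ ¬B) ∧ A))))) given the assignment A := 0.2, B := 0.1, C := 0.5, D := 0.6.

¬A: Łukasiewicz ¬ gives 1 − 0.2 = 0.8
¬¬A: Łukasiewicz ¬ gives 1 − 0.8 = 0.2
(A ∨ D) = max(0.2, 0.6) = 0.6
(¬¬A ∨ (A ∨ D)) = max(0.2, 0.6) = 0.6
(C ∨ B) = max(0.5, 0.1) = 0.5
¬(C ∨ B): Łukasiewicz ¬ gives 1 − 0.5 = 0.5
((¬¬A ∨ (A ∨ D)) → ¬(C ∨ B)): min(1, 1 − 0.6 + 0.5) = 0.9
(((¬¬A ∨ (A ∨ D)) → ¬(C ∨ B)) ∧ A) = min(0.9, 0.2) = 0.2
¬(((¬¬A ∨ (A ∨ D)) → ¬(C ∨ B)) ∧ A): Łukasiewicz ¬ gives 1 − 0.2 = 0.8
(D ∧ A) = min(0.6, 0.2) = 0.2
¬A: Łukasiewicz ¬ gives 1 − 0.2 = 0.8
¬D: Łukasiewicz ¬ gives 1 − 0.6 = 0.4
¬B: Łukasiewicz ¬ gives 1 − 0.1 = 0.9
(¬D ∨ ¬B) = max(0.4, 0.9) = 0.9
((¬D ∨ ¬B) ∧ A) = min(0.9, 0.2) = 0.2
(¬A ∧ ((¬D ∨ ¬B) ∧ A)) = min(0.8, 0.2) = 0.2
(A ∨ (¬A ∧ ((¬D ∨ ¬B) ∧ A))) = max(0.2, 0.2) = 0.2
¬(A ∨ (¬A ∧ ((¬D ∨ ¬B) ∧ A))): Łukasiewicz ¬ gives 1 − 0.2 = 0.8
((D ∧ A) → ¬(A ∨ (¬A ∧ ((¬D ∨ ¬B) ∧ A)))): min(1, 1 − 0.2 + 0.8) = 1
¬((D ∧ A) → ¬(A ∨ (¬A ∧ ((¬D ∨ ¬B) ∧ A)))): Łukasiewicz ¬ gives 1 − 1 = 0
(¬(((¬¬A ∨ (A ∨ D)) → ¬(C ∨ B)) ∧ A) ∨ ¬((D ∧ A) → ¬(A ∨ (¬A ∧ ((¬D ∨ ¬B) ∧ A))))) = max(0.8, 0) = 0.8

0.80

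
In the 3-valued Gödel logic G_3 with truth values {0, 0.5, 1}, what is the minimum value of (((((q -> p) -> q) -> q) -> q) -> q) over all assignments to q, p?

0.50

The minimum is attained at q = 0.5, p = 0:
  (q -> p): 0.5 > 0, so result = 0
  ((q -> p) -> q): 0 ≤ 0.5, so result = 1
  (((q -> p) -> q) -> q): 1 > 0.5, so result = 0.5
  ((((q -> p) -> q) -> q) -> q): 0.5 ≤ 0.5, so result = 1
  (((((q -> p) -> q) -> q) -> q) -> q): 1 > 0.5, so result = 0.5
Checking all 9 assignments confirms none give a value below 0.50.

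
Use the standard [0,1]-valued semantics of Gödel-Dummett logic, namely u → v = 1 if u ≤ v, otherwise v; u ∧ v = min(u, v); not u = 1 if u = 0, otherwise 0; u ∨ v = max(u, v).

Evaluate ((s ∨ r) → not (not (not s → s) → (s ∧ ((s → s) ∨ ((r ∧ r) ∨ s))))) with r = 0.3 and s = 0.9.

(s ∨ r) = max(0.9, 0.3) = 0.9
not s: Gödel ¬ of 0.9 = 0 (operand ≠ 0)
(not s → s): 0 ≤ 0.9, so result = 1
not (not s → s): Gödel ¬ of 1 = 0 (operand ≠ 0)
(s → s): 0.9 ≤ 0.9, so result = 1
(r ∧ r) = min(0.3, 0.3) = 0.3
((r ∧ r) ∨ s) = max(0.3, 0.9) = 0.9
((s → s) ∨ ((r ∧ r) ∨ s)) = max(1, 0.9) = 1
(s ∧ ((s → s) ∨ ((r ∧ r) ∨ s))) = min(0.9, 1) = 0.9
(not (not s → s) → (s ∧ ((s → s) ∨ ((r ∧ r) ∨ s)))): 0 ≤ 0.9, so result = 1
not (not (not s → s) → (s ∧ ((s → s) ∨ ((r ∧ r) ∨ s)))): Gödel ¬ of 1 = 0 (operand ≠ 0)
((s ∨ r) → not (not (not s → s) → (s ∧ ((s → s) ∨ ((r ∧ r) ∨ s))))): 0.9 > 0, so result = 0

0.00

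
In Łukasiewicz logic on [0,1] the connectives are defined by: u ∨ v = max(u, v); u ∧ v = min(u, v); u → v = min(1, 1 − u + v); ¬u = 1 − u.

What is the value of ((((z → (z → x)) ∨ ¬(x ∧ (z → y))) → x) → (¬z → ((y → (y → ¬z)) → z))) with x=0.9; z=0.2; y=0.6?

(z → x): min(1, 1 − 0.2 + 0.9) = 1
(z → (z → x)): min(1, 1 − 0.2 + 1) = 1
(z → y): min(1, 1 − 0.2 + 0.6) = 1
(x ∧ (z → y)) = min(0.9, 1) = 0.9
¬(x ∧ (z → y)): Łukasiewicz ¬ gives 1 − 0.9 = 0.1
((z → (z → x)) ∨ ¬(x ∧ (z → y))) = max(1, 0.1) = 1
(((z → (z → x)) ∨ ¬(x ∧ (z → y))) → x): min(1, 1 − 1 + 0.9) = 0.9
¬z: Łukasiewicz ¬ gives 1 − 0.2 = 0.8
¬z: Łukasiewicz ¬ gives 1 − 0.2 = 0.8
(y → ¬z): min(1, 1 − 0.6 + 0.8) = 1
(y → (y → ¬z)): min(1, 1 − 0.6 + 1) = 1
((y → (y → ¬z)) → z): min(1, 1 − 1 + 0.2) = 0.2
(¬z → ((y → (y → ¬z)) → z)): min(1, 1 − 0.8 + 0.2) = 0.4
((((z → (z → x)) ∨ ¬(x ∧ (z → y))) → x) → (¬z → ((y → (y → ¬z)) → z))): min(1, 1 − 0.9 + 0.4) = 0.5

0.50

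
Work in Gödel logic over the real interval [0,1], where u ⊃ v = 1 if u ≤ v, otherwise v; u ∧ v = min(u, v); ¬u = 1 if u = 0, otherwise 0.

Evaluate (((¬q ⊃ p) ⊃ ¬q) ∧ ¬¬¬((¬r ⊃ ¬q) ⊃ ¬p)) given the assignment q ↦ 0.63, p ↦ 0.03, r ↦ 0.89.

0.00

¬q: Gödel ¬ of 0.63 = 0 (operand ≠ 0)
(¬q ⊃ p): 0 ≤ 0.03, so result = 1
¬q: Gödel ¬ of 0.63 = 0 (operand ≠ 0)
((¬q ⊃ p) ⊃ ¬q): 1 > 0, so result = 0
¬r: Gödel ¬ of 0.89 = 0 (operand ≠ 0)
¬q: Gödel ¬ of 0.63 = 0 (operand ≠ 0)
(¬r ⊃ ¬q): 0 ≤ 0, so result = 1
¬p: Gödel ¬ of 0.03 = 0 (operand ≠ 0)
((¬r ⊃ ¬q) ⊃ ¬p): 1 > 0, so result = 0
¬((¬r ⊃ ¬q) ⊃ ¬p): Gödel ¬ of 0 = 1 (operand is 0)
¬¬((¬r ⊃ ¬q) ⊃ ¬p): Gödel ¬ of 1 = 0 (operand ≠ 0)
¬¬¬((¬r ⊃ ¬q) ⊃ ¬p): Gödel ¬ of 0 = 1 (operand is 0)
(((¬q ⊃ p) ⊃ ¬q) ∧ ¬¬¬((¬r ⊃ ¬q) ⊃ ¬p)) = min(0, 1) = 0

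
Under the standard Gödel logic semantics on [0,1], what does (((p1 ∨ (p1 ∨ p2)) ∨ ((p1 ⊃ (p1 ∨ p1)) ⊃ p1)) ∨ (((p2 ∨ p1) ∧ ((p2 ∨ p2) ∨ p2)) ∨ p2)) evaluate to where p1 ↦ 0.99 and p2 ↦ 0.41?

(p1 ∨ p2) = max(0.99, 0.41) = 0.99
(p1 ∨ (p1 ∨ p2)) = max(0.99, 0.99) = 0.99
(p1 ∨ p1) = max(0.99, 0.99) = 0.99
(p1 ⊃ (p1 ∨ p1)): 0.99 ≤ 0.99, so result = 1
((p1 ⊃ (p1 ∨ p1)) ⊃ p1): 1 > 0.99, so result = 0.99
((p1 ∨ (p1 ∨ p2)) ∨ ((p1 ⊃ (p1 ∨ p1)) ⊃ p1)) = max(0.99, 0.99) = 0.99
(p2 ∨ p1) = max(0.41, 0.99) = 0.99
(p2 ∨ p2) = max(0.41, 0.41) = 0.41
((p2 ∨ p2) ∨ p2) = max(0.41, 0.41) = 0.41
((p2 ∨ p1) ∧ ((p2 ∨ p2) ∨ p2)) = min(0.99, 0.41) = 0.41
(((p2 ∨ p1) ∧ ((p2 ∨ p2) ∨ p2)) ∨ p2) = max(0.41, 0.41) = 0.41
(((p1 ∨ (p1 ∨ p2)) ∨ ((p1 ⊃ (p1 ∨ p1)) ⊃ p1)) ∨ (((p2 ∨ p1) ∧ ((p2 ∨ p2) ∨ p2)) ∨ p2)) = max(0.99, 0.41) = 0.99

0.99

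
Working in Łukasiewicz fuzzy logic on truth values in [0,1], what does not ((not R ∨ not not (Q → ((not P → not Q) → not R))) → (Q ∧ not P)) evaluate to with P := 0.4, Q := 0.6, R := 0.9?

0.10

not R: Łukasiewicz ¬ gives 1 − 0.9 = 0.1
not P: Łukasiewicz ¬ gives 1 − 0.4 = 0.6
not Q: Łukasiewicz ¬ gives 1 − 0.6 = 0.4
(not P → not Q): min(1, 1 − 0.6 + 0.4) = 0.8
not R: Łukasiewicz ¬ gives 1 − 0.9 = 0.1
((not P → not Q) → not R): min(1, 1 − 0.8 + 0.1) = 0.3
(Q → ((not P → not Q) → not R)): min(1, 1 − 0.6 + 0.3) = 0.7
not (Q → ((not P → not Q) → not R)): Łukasiewicz ¬ gives 1 − 0.7 = 0.3
not not (Q → ((not P → not Q) → not R)): Łukasiewicz ¬ gives 1 − 0.3 = 0.7
(not R ∨ not not (Q → ((not P → not Q) → not R))) = max(0.1, 0.7) = 0.7
not P: Łukasiewicz ¬ gives 1 − 0.4 = 0.6
(Q ∧ not P) = min(0.6, 0.6) = 0.6
((not R ∨ not not (Q → ((not P → not Q) → not R))) → (Q ∧ not P)): min(1, 1 − 0.7 + 0.6) = 0.9
not ((not R ∨ not not (Q → ((not P → not Q) → not R))) → (Q ∧ not P)): Łukasiewicz ¬ gives 1 − 0.9 = 0.1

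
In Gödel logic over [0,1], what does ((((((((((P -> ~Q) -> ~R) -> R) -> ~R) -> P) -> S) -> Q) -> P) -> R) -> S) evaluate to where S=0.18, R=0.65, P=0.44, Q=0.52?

~Q: Gödel ¬ of 0.52 = 0 (operand ≠ 0)
(P -> ~Q): 0.44 > 0, so result = 0
~R: Gödel ¬ of 0.65 = 0 (operand ≠ 0)
((P -> ~Q) -> ~R): 0 ≤ 0, so result = 1
(((P -> ~Q) -> ~R) -> R): 1 > 0.65, so result = 0.65
~R: Gödel ¬ of 0.65 = 0 (operand ≠ 0)
((((P -> ~Q) -> ~R) -> R) -> ~R): 0.65 > 0, so result = 0
(((((P -> ~Q) -> ~R) -> R) -> ~R) -> P): 0 ≤ 0.44, so result = 1
((((((P -> ~Q) -> ~R) -> R) -> ~R) -> P) -> S): 1 > 0.18, so result = 0.18
(((((((P -> ~Q) -> ~R) -> R) -> ~R) -> P) -> S) -> Q): 0.18 ≤ 0.52, so result = 1
((((((((P -> ~Q) -> ~R) -> R) -> ~R) -> P) -> S) -> Q) -> P): 1 > 0.44, so result = 0.44
(((((((((P -> ~Q) -> ~R) -> R) -> ~R) -> P) -> S) -> Q) -> P) -> R): 0.44 ≤ 0.65, so result = 1
((((((((((P -> ~Q) -> ~R) -> R) -> ~R) -> P) -> S) -> Q) -> P) -> R) -> S): 1 > 0.18, so result = 0.18

0.18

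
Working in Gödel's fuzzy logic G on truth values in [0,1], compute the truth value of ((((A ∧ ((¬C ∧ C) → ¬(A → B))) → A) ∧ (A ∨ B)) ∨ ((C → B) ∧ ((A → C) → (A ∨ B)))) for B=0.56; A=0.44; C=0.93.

0.56

¬C: Gödel ¬ of 0.93 = 0 (operand ≠ 0)
(¬C ∧ C) = min(0, 0.93) = 0
(A → B): 0.44 ≤ 0.56, so result = 1
¬(A → B): Gödel ¬ of 1 = 0 (operand ≠ 0)
((¬C ∧ C) → ¬(A → B)): 0 ≤ 0, so result = 1
(A ∧ ((¬C ∧ C) → ¬(A → B))) = min(0.44, 1) = 0.44
((A ∧ ((¬C ∧ C) → ¬(A → B))) → A): 0.44 ≤ 0.44, so result = 1
(A ∨ B) = max(0.44, 0.56) = 0.56
(((A ∧ ((¬C ∧ C) → ¬(A → B))) → A) ∧ (A ∨ B)) = min(1, 0.56) = 0.56
(C → B): 0.93 > 0.56, so result = 0.56
(A → C): 0.44 ≤ 0.93, so result = 1
(A ∨ B) = max(0.44, 0.56) = 0.56
((A → C) → (A ∨ B)): 1 > 0.56, so result = 0.56
((C → B) ∧ ((A → C) → (A ∨ B))) = min(0.56, 0.56) = 0.56
((((A ∧ ((¬C ∧ C) → ¬(A → B))) → A) ∧ (A ∨ B)) ∨ ((C → B) ∧ ((A → C) → (A ∨ B)))) = max(0.56, 0.56) = 0.56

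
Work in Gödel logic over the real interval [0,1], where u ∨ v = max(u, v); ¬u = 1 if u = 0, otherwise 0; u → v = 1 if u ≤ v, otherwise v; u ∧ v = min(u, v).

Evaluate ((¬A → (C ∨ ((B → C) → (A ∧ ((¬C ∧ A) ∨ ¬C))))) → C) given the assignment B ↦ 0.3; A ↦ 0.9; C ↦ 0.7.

0.70

¬A: Gödel ¬ of 0.9 = 0 (operand ≠ 0)
(B → C): 0.3 ≤ 0.7, so result = 1
¬C: Gödel ¬ of 0.7 = 0 (operand ≠ 0)
(¬C ∧ A) = min(0, 0.9) = 0
¬C: Gödel ¬ of 0.7 = 0 (operand ≠ 0)
((¬C ∧ A) ∨ ¬C) = max(0, 0) = 0
(A ∧ ((¬C ∧ A) ∨ ¬C)) = min(0.9, 0) = 0
((B → C) → (A ∧ ((¬C ∧ A) ∨ ¬C))): 1 > 0, so result = 0
(C ∨ ((B → C) → (A ∧ ((¬C ∧ A) ∨ ¬C)))) = max(0.7, 0) = 0.7
(¬A → (C ∨ ((B → C) → (A ∧ ((¬C ∧ A) ∨ ¬C))))): 0 ≤ 0.7, so result = 1
((¬A → (C ∨ ((B → C) → (A ∧ ((¬C ∧ A) ∨ ¬C))))) → C): 1 > 0.7, so result = 0.7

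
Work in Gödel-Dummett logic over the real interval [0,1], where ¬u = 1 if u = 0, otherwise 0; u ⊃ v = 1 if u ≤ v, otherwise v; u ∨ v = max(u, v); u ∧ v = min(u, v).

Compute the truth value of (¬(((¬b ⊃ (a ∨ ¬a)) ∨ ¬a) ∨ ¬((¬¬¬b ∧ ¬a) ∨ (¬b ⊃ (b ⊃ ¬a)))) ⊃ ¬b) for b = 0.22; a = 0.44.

1.00

¬b: Gödel ¬ of 0.22 = 0 (operand ≠ 0)
¬a: Gödel ¬ of 0.44 = 0 (operand ≠ 0)
(a ∨ ¬a) = max(0.44, 0) = 0.44
(¬b ⊃ (a ∨ ¬a)): 0 ≤ 0.44, so result = 1
¬a: Gödel ¬ of 0.44 = 0 (operand ≠ 0)
((¬b ⊃ (a ∨ ¬a)) ∨ ¬a) = max(1, 0) = 1
¬b: Gödel ¬ of 0.22 = 0 (operand ≠ 0)
¬¬b: Gödel ¬ of 0 = 1 (operand is 0)
¬¬¬b: Gödel ¬ of 1 = 0 (operand ≠ 0)
¬a: Gödel ¬ of 0.44 = 0 (operand ≠ 0)
(¬¬¬b ∧ ¬a) = min(0, 0) = 0
¬b: Gödel ¬ of 0.22 = 0 (operand ≠ 0)
¬a: Gödel ¬ of 0.44 = 0 (operand ≠ 0)
(b ⊃ ¬a): 0.22 > 0, so result = 0
(¬b ⊃ (b ⊃ ¬a)): 0 ≤ 0, so result = 1
((¬¬¬b ∧ ¬a) ∨ (¬b ⊃ (b ⊃ ¬a))) = max(0, 1) = 1
¬((¬¬¬b ∧ ¬a) ∨ (¬b ⊃ (b ⊃ ¬a))): Gödel ¬ of 1 = 0 (operand ≠ 0)
(((¬b ⊃ (a ∨ ¬a)) ∨ ¬a) ∨ ¬((¬¬¬b ∧ ¬a) ∨ (¬b ⊃ (b ⊃ ¬a)))) = max(1, 0) = 1
¬(((¬b ⊃ (a ∨ ¬a)) ∨ ¬a) ∨ ¬((¬¬¬b ∧ ¬a) ∨ (¬b ⊃ (b ⊃ ¬a)))): Gödel ¬ of 1 = 0 (operand ≠ 0)
¬b: Gödel ¬ of 0.22 = 0 (operand ≠ 0)
(¬(((¬b ⊃ (a ∨ ¬a)) ∨ ¬a) ∨ ¬((¬¬¬b ∧ ¬a) ∨ (¬b ⊃ (b ⊃ ¬a)))) ⊃ ¬b): 0 ≤ 0, so result = 1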